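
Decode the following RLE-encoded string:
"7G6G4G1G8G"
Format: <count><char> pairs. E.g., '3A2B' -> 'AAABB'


Expanding each <count><char> pair:
  7G -> 'GGGGGGG'
  6G -> 'GGGGGG'
  4G -> 'GGGG'
  1G -> 'G'
  8G -> 'GGGGGGGG'

Decoded = GGGGGGGGGGGGGGGGGGGGGGGGGG


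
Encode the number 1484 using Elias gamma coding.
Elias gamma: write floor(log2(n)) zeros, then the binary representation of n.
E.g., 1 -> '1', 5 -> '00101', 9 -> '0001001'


num_bits = floor(log2(1484)) + 1 = 11
leading_zeros = num_bits - 1 = 10
binary(1484) = 10111001100

Elias gamma(1484) = '0000000000' + '10111001100' = 000000000010111001100 (21 bits)


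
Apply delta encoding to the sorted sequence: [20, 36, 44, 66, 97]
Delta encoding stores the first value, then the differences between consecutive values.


First value: 20
Deltas:
  36 - 20 = 16
  44 - 36 = 8
  66 - 44 = 22
  97 - 66 = 31


Delta encoded: [20, 16, 8, 22, 31]


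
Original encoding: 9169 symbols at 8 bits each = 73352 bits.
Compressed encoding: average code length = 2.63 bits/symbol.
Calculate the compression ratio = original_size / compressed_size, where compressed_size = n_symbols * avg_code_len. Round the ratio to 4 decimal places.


original_size = n_symbols * orig_bits = 9169 * 8 = 73352 bits
compressed_size = n_symbols * avg_code_len = 9169 * 2.63 = 24114.47 bits
ratio = original_size / compressed_size = 73352 / 24114.47 = 3.0418

Compression ratio = 3.0418


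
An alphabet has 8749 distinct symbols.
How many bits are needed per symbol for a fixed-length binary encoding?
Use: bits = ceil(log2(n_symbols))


log2(8749) = 13.0949
Bracket: 2^13 = 8192 < 8749 <= 2^14 = 16384
So ceil(log2(8749)) = 14

bits = ceil(log2(8749)) = ceil(13.0949) = 14 bits


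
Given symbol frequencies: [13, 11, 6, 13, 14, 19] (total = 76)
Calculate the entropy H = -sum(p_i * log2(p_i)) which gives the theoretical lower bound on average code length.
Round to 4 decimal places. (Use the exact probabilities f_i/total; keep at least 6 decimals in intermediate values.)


Per-symbol terms -p_i * log2(p_i) with p_i = f_i/76:
  p = 13/76 = 0.171053: log2(p) = -2.547488, -p*log2(p) = 0.435754
  p = 11/76 = 0.144737: log2(p) = -2.788496, -p*log2(p) = 0.403598
  p = 6/76 = 0.078947: log2(p) = -3.662965, -p*log2(p) = 0.289181
  p = 13/76 = 0.171053: log2(p) = -2.547488, -p*log2(p) = 0.435754
  p = 14/76 = 0.184211: log2(p) = -2.440573, -p*log2(p) = 0.449579
  p = 19/76 = 0.250000: log2(p) = -2.000000, -p*log2(p) = 0.500000
H = 0.435754 + 0.403598 + 0.289181 + 0.435754 + 0.449579 + 0.500000 = 2.513866

H = 2.5139 bits/symbol


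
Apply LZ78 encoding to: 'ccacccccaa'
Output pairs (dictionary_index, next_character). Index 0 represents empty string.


LZ78 encoding steps:
Dictionary: {0: ''}
Step 1: w='' (idx 0), next='c' -> output (0, 'c'), add 'c' as idx 1
Step 2: w='c' (idx 1), next='a' -> output (1, 'a'), add 'ca' as idx 2
Step 3: w='c' (idx 1), next='c' -> output (1, 'c'), add 'cc' as idx 3
Step 4: w='cc' (idx 3), next='c' -> output (3, 'c'), add 'ccc' as idx 4
Step 5: w='' (idx 0), next='a' -> output (0, 'a'), add 'a' as idx 5
Step 6: w='a' (idx 5), end of input -> output (5, '')


Encoded: [(0, 'c'), (1, 'a'), (1, 'c'), (3, 'c'), (0, 'a'), (5, '')]


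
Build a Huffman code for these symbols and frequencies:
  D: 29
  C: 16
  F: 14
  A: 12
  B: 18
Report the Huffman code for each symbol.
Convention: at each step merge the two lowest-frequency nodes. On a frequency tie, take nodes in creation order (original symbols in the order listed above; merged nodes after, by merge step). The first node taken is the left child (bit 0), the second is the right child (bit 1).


Huffman tree construction:
Step 1: Merge A(12) + F(14) = 26
Step 2: Merge C(16) + B(18) = 34
Step 3: Merge (A+F)(26) + D(29) = 55
Step 4: Merge (C+B)(34) + ((A+F)+D)(55) = 89
Read each symbol's code off the tree from the root (left child = 0, right child = 1).

Codes:
  D: 11 (length 2)
  C: 00 (length 2)
  F: 101 (length 3)
  A: 100 (length 3)
  B: 01 (length 2)
Average code length: 204/89 = 2.2921 bits/symbol


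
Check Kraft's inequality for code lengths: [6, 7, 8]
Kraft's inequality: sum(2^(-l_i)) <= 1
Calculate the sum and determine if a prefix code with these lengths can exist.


Sum = 2^(-6) + 2^(-7) + 2^(-8)
    = 0.015625 + 0.0078125 + 0.00390625
    = 7/256 = 0.02734375
Since 0.02734375 <= 1, Kraft's inequality IS satisfied.
A prefix code with these lengths CAN exist.

Kraft sum = 0.02734375. Satisfied.


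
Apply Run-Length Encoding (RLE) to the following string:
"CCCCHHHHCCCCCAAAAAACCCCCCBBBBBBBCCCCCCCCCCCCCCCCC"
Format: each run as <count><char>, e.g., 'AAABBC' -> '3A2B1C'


Scanning runs left to right:
  i=0: run of 'C' x 4 -> '4C'
  i=4: run of 'H' x 4 -> '4H'
  i=8: run of 'C' x 5 -> '5C'
  i=13: run of 'A' x 6 -> '6A'
  i=19: run of 'C' x 6 -> '6C'
  i=25: run of 'B' x 7 -> '7B'
  i=32: run of 'C' x 17 -> '17C'

RLE = 4C4H5C6A6C7B17C


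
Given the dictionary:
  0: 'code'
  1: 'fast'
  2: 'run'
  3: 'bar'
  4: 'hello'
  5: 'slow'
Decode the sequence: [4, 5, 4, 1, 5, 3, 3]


Look up each index in the dictionary:
  4 -> 'hello'
  5 -> 'slow'
  4 -> 'hello'
  1 -> 'fast'
  5 -> 'slow'
  3 -> 'bar'
  3 -> 'bar'

Decoded: "hello slow hello fast slow bar bar"


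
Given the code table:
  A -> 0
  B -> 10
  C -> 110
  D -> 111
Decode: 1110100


Decoding:
111 -> D
0 -> A
10 -> B
0 -> A


Result: DABA


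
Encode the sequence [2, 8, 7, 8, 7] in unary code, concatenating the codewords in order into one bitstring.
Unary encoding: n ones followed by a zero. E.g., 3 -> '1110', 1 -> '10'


Encode each number as n ones followed by a terminating 0:
  2 -> 110 (3 bits)
  8 -> 111111110 (9 bits)
  7 -> 11111110 (8 bits)
  8 -> 111111110 (9 bits)
  7 -> 11111110 (8 bits)
Total length = 3 + 9 + 8 + 9 + 8 = 37 bits.

Unary([2, 8, 7, 8, 7]) = 1101111111101111111011111111011111110 (37 bits)


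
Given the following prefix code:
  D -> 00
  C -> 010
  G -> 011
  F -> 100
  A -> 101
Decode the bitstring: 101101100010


Decoding step by step:
Bits 101 -> A
Bits 101 -> A
Bits 100 -> F
Bits 010 -> C


Decoded message: AAFC


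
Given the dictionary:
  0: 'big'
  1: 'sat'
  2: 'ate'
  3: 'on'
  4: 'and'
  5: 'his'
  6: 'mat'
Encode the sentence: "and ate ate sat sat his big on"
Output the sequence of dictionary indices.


Look up each word in the dictionary:
  'and' -> 4
  'ate' -> 2
  'ate' -> 2
  'sat' -> 1
  'sat' -> 1
  'his' -> 5
  'big' -> 0
  'on' -> 3

Encoded: [4, 2, 2, 1, 1, 5, 0, 3]


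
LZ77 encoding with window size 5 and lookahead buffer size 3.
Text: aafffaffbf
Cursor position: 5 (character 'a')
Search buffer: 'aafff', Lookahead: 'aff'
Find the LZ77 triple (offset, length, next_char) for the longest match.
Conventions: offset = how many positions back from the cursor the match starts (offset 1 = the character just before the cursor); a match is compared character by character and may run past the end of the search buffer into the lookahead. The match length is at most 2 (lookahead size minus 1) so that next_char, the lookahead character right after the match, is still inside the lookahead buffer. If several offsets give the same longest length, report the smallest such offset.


Try each offset into the search buffer:
  offset=1 (pos 4, char 'f'): match length 0
  offset=2 (pos 3, char 'f'): match length 0
  offset=3 (pos 2, char 'f'): match length 0
  offset=4 (pos 1, char 'a'): match length 2
  offset=5 (pos 0, char 'a'): match length 1
Longest match has length 2 at offset 4.
next_char = character at position 5 + 2 = 7 -> 'f'

Best match: offset=4, length=2 (matching 'af' starting at position 1)
LZ77 triple: (4, 2, 'f')


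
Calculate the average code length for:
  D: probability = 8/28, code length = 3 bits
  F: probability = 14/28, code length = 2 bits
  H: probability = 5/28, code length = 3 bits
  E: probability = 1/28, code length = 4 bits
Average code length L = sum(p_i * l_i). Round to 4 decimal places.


Weighted contributions p_i * l_i:
  D: (8/28) * 3 = 24/28
  F: (14/28) * 2 = 28/28
  H: (5/28) * 3 = 15/28
  E: (1/28) * 4 = 4/28
Sum = (24 + 28 + 15 + 4)/28 = 71/28

L = 71/28 = 2.5357 bits/symbol


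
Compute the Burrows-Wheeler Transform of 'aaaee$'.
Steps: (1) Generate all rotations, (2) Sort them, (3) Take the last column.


Rotations (sorted):
  0: $aaaee -> last char: e
  1: aaaee$ -> last char: $
  2: aaee$a -> last char: a
  3: aee$aa -> last char: a
  4: e$aaae -> last char: e
  5: ee$aaa -> last char: a


BWT = e$aaea


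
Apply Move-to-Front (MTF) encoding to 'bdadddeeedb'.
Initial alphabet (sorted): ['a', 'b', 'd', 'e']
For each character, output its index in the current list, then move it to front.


MTF encoding:
'b': index 1 in ['a', 'b', 'd', 'e'] -> ['b', 'a', 'd', 'e']
'd': index 2 in ['b', 'a', 'd', 'e'] -> ['d', 'b', 'a', 'e']
'a': index 2 in ['d', 'b', 'a', 'e'] -> ['a', 'd', 'b', 'e']
'd': index 1 in ['a', 'd', 'b', 'e'] -> ['d', 'a', 'b', 'e']
'd': index 0 in ['d', 'a', 'b', 'e'] -> ['d', 'a', 'b', 'e']
'd': index 0 in ['d', 'a', 'b', 'e'] -> ['d', 'a', 'b', 'e']
'e': index 3 in ['d', 'a', 'b', 'e'] -> ['e', 'd', 'a', 'b']
'e': index 0 in ['e', 'd', 'a', 'b'] -> ['e', 'd', 'a', 'b']
'e': index 0 in ['e', 'd', 'a', 'b'] -> ['e', 'd', 'a', 'b']
'd': index 1 in ['e', 'd', 'a', 'b'] -> ['d', 'e', 'a', 'b']
'b': index 3 in ['d', 'e', 'a', 'b'] -> ['b', 'd', 'e', 'a']


Output: [1, 2, 2, 1, 0, 0, 3, 0, 0, 1, 3]


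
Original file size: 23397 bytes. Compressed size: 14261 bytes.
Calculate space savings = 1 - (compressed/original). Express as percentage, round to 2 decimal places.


ratio = compressed/original = 14261/23397 = 0.609523
savings = 1 - ratio = 1 - 0.609523 = 0.390477
as a percentage: 0.390477 * 100 = 39.05%

Space savings = 1 - 14261/23397 = 39.05%


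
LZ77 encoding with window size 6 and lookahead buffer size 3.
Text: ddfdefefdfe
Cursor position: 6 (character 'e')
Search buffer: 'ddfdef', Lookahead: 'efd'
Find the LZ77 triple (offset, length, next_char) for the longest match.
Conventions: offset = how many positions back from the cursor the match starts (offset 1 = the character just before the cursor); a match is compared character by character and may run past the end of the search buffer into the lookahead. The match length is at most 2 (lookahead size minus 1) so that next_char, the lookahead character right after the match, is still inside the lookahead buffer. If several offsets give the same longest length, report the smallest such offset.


Try each offset into the search buffer:
  offset=1 (pos 5, char 'f'): match length 0
  offset=2 (pos 4, char 'e'): match length 2
  offset=3 (pos 3, char 'd'): match length 0
  offset=4 (pos 2, char 'f'): match length 0
  offset=5 (pos 1, char 'd'): match length 0
  offset=6 (pos 0, char 'd'): match length 0
Longest match has length 2 at offset 2.
next_char = character at position 6 + 2 = 8 -> 'd'

Best match: offset=2, length=2 (matching 'ef' starting at position 4)
LZ77 triple: (2, 2, 'd')


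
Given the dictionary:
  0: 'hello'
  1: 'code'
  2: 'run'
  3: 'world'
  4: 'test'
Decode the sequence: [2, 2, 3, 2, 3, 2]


Look up each index in the dictionary:
  2 -> 'run'
  2 -> 'run'
  3 -> 'world'
  2 -> 'run'
  3 -> 'world'
  2 -> 'run'

Decoded: "run run world run world run"


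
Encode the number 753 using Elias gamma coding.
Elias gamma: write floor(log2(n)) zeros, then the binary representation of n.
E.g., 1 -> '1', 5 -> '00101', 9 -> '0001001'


num_bits = floor(log2(753)) + 1 = 10
leading_zeros = num_bits - 1 = 9
binary(753) = 1011110001

Elias gamma(753) = '000000000' + '1011110001' = 0000000001011110001 (19 bits)


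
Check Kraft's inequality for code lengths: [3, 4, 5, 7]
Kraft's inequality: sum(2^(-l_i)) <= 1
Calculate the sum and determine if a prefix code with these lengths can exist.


Sum = 2^(-3) + 2^(-4) + 2^(-5) + 2^(-7)
    = 0.125 + 0.0625 + 0.03125 + 0.0078125
    = 29/128 = 0.2265625
Since 0.2265625 <= 1, Kraft's inequality IS satisfied.
A prefix code with these lengths CAN exist.

Kraft sum = 0.2265625. Satisfied.


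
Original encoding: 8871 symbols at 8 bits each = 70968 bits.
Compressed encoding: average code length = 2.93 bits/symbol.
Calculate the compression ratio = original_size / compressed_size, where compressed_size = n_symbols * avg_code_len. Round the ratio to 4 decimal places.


original_size = n_symbols * orig_bits = 8871 * 8 = 70968 bits
compressed_size = n_symbols * avg_code_len = 8871 * 2.93 = 25992.03 bits
ratio = original_size / compressed_size = 70968 / 25992.03 = 2.7304

Compression ratio = 2.7304


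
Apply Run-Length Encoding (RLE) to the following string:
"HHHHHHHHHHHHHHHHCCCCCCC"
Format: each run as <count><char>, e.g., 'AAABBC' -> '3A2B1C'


Scanning runs left to right:
  i=0: run of 'H' x 16 -> '16H'
  i=16: run of 'C' x 7 -> '7C'

RLE = 16H7C


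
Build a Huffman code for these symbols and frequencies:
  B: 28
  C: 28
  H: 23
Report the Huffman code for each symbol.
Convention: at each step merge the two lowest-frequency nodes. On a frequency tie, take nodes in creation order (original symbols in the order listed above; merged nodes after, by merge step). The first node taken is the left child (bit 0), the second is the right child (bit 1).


Huffman tree construction:
Step 1: Merge H(23) + B(28) = 51
Step 2: Merge C(28) + (H+B)(51) = 79
Read each symbol's code off the tree from the root (left child = 0, right child = 1).

Codes:
  B: 11 (length 2)
  C: 0 (length 1)
  H: 10 (length 2)
Average code length: 130/79 = 1.6456 bits/symbol


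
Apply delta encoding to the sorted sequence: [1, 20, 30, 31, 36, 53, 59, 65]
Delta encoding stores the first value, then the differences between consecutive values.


First value: 1
Deltas:
  20 - 1 = 19
  30 - 20 = 10
  31 - 30 = 1
  36 - 31 = 5
  53 - 36 = 17
  59 - 53 = 6
  65 - 59 = 6


Delta encoded: [1, 19, 10, 1, 5, 17, 6, 6]


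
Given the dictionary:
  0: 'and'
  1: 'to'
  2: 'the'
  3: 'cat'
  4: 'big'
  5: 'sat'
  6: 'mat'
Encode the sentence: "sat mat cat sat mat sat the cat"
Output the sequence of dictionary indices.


Look up each word in the dictionary:
  'sat' -> 5
  'mat' -> 6
  'cat' -> 3
  'sat' -> 5
  'mat' -> 6
  'sat' -> 5
  'the' -> 2
  'cat' -> 3

Encoded: [5, 6, 3, 5, 6, 5, 2, 3]


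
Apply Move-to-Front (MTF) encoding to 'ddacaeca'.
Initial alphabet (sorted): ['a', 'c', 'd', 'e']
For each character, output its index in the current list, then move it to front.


MTF encoding:
'd': index 2 in ['a', 'c', 'd', 'e'] -> ['d', 'a', 'c', 'e']
'd': index 0 in ['d', 'a', 'c', 'e'] -> ['d', 'a', 'c', 'e']
'a': index 1 in ['d', 'a', 'c', 'e'] -> ['a', 'd', 'c', 'e']
'c': index 2 in ['a', 'd', 'c', 'e'] -> ['c', 'a', 'd', 'e']
'a': index 1 in ['c', 'a', 'd', 'e'] -> ['a', 'c', 'd', 'e']
'e': index 3 in ['a', 'c', 'd', 'e'] -> ['e', 'a', 'c', 'd']
'c': index 2 in ['e', 'a', 'c', 'd'] -> ['c', 'e', 'a', 'd']
'a': index 2 in ['c', 'e', 'a', 'd'] -> ['a', 'c', 'e', 'd']


Output: [2, 0, 1, 2, 1, 3, 2, 2]


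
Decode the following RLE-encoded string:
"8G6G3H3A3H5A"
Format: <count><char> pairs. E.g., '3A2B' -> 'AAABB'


Expanding each <count><char> pair:
  8G -> 'GGGGGGGG'
  6G -> 'GGGGGG'
  3H -> 'HHH'
  3A -> 'AAA'
  3H -> 'HHH'
  5A -> 'AAAAA'

Decoded = GGGGGGGGGGGGGGHHHAAAHHHAAAAA


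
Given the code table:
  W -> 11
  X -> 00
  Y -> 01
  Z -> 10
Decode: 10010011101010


Decoding:
10 -> Z
01 -> Y
00 -> X
11 -> W
10 -> Z
10 -> Z
10 -> Z


Result: ZYXWZZZ


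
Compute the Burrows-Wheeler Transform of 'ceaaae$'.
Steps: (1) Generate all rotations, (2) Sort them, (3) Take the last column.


Rotations (sorted):
  0: $ceaaae -> last char: e
  1: aaae$ce -> last char: e
  2: aae$cea -> last char: a
  3: ae$ceaa -> last char: a
  4: ceaaae$ -> last char: $
  5: e$ceaaa -> last char: a
  6: eaaae$c -> last char: c


BWT = eeaa$ac


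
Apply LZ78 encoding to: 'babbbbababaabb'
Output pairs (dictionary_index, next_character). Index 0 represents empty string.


LZ78 encoding steps:
Dictionary: {0: ''}
Step 1: w='' (idx 0), next='b' -> output (0, 'b'), add 'b' as idx 1
Step 2: w='' (idx 0), next='a' -> output (0, 'a'), add 'a' as idx 2
Step 3: w='b' (idx 1), next='b' -> output (1, 'b'), add 'bb' as idx 3
Step 4: w='bb' (idx 3), next='a' -> output (3, 'a'), add 'bba' as idx 4
Step 5: w='b' (idx 1), next='a' -> output (1, 'a'), add 'ba' as idx 5
Step 6: w='ba' (idx 5), next='a' -> output (5, 'a'), add 'baa' as idx 6
Step 7: w='bb' (idx 3), end of input -> output (3, '')


Encoded: [(0, 'b'), (0, 'a'), (1, 'b'), (3, 'a'), (1, 'a'), (5, 'a'), (3, '')]


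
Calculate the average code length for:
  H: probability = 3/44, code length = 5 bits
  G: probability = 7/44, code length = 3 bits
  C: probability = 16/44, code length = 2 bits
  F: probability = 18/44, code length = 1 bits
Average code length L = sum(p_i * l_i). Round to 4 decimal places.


Weighted contributions p_i * l_i:
  H: (3/44) * 5 = 15/44
  G: (7/44) * 3 = 21/44
  C: (16/44) * 2 = 32/44
  F: (18/44) * 1 = 18/44
Sum = (15 + 21 + 32 + 18)/44 = 86/44

L = 86/44 = 1.9545 bits/symbol


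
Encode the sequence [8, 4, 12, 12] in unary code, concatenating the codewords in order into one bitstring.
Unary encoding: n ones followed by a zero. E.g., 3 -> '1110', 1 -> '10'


Encode each number as n ones followed by a terminating 0:
  8 -> 111111110 (9 bits)
  4 -> 11110 (5 bits)
  12 -> 1111111111110 (13 bits)
  12 -> 1111111111110 (13 bits)
Total length = 9 + 5 + 13 + 13 = 40 bits.

Unary([8, 4, 12, 12]) = 1111111101111011111111111101111111111110 (40 bits)


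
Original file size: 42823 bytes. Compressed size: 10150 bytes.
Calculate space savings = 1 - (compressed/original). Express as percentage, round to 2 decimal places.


ratio = compressed/original = 10150/42823 = 0.237022
savings = 1 - ratio = 1 - 0.237022 = 0.762978
as a percentage: 0.762978 * 100 = 76.3%

Space savings = 1 - 10150/42823 = 76.3%


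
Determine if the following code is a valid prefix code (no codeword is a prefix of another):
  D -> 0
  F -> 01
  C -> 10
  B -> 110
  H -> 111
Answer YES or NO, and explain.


Checking each pair (does one codeword prefix another?):
  D='0' vs F='01': prefix -- VIOLATION

NO -- this is NOT a valid prefix code. D (0) is a prefix of F (01).


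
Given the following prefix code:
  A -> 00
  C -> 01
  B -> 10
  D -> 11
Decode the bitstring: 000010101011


Decoding step by step:
Bits 00 -> A
Bits 00 -> A
Bits 10 -> B
Bits 10 -> B
Bits 10 -> B
Bits 11 -> D


Decoded message: AABBBD


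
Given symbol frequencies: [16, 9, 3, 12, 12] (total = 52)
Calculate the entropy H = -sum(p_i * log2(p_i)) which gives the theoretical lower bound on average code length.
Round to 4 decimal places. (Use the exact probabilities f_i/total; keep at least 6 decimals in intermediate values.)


Per-symbol terms -p_i * log2(p_i) with p_i = f_i/52:
  p = 16/52 = 0.307692: log2(p) = -1.700440, -p*log2(p) = 0.523212
  p = 9/52 = 0.173077: log2(p) = -2.530515, -p*log2(p) = 0.437974
  p = 3/52 = 0.057692: log2(p) = -4.115477, -p*log2(p) = 0.237431
  p = 12/52 = 0.230769: log2(p) = -2.115477, -p*log2(p) = 0.488187
  p = 12/52 = 0.230769: log2(p) = -2.115477, -p*log2(p) = 0.488187
H = 0.523212 + 0.437974 + 0.237431 + 0.488187 + 0.488187 = 2.174991

H = 2.175 bits/symbol


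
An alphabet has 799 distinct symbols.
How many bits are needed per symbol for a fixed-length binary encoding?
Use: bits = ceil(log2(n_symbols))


log2(799) = 9.6421
Bracket: 2^9 = 512 < 799 <= 2^10 = 1024
So ceil(log2(799)) = 10

bits = ceil(log2(799)) = ceil(9.6421) = 10 bits


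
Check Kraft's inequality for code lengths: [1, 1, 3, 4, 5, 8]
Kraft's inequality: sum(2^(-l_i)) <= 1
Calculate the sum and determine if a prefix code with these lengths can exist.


Sum = 2^(-1) + 2^(-1) + 2^(-3) + 2^(-4) + 2^(-5) + 2^(-8)
    = 0.5 + 0.5 + 0.125 + 0.0625 + 0.03125 + 0.00390625
    = 313/256 = 1.22265625
Since 1.22265625 > 1, Kraft's inequality is NOT satisfied.
A prefix code with these lengths CANNOT exist.

Kraft sum = 1.22265625. Not satisfied.


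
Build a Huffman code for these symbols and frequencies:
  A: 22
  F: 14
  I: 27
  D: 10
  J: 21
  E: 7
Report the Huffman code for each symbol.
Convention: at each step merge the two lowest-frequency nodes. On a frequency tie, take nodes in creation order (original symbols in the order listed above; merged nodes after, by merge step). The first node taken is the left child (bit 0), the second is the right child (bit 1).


Huffman tree construction:
Step 1: Merge E(7) + D(10) = 17
Step 2: Merge F(14) + (E+D)(17) = 31
Step 3: Merge J(21) + A(22) = 43
Step 4: Merge I(27) + (F+(E+D))(31) = 58
Step 5: Merge (J+A)(43) + (I+(F+(E+D)))(58) = 101
Read each symbol's code off the tree from the root (left child = 0, right child = 1).

Codes:
  A: 01 (length 2)
  F: 110 (length 3)
  I: 10 (length 2)
  D: 1111 (length 4)
  J: 00 (length 2)
  E: 1110 (length 4)
Average code length: 250/101 = 2.4752 bits/symbol


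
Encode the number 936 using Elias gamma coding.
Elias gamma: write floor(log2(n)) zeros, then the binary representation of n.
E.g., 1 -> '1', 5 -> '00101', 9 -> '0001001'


num_bits = floor(log2(936)) + 1 = 10
leading_zeros = num_bits - 1 = 9
binary(936) = 1110101000

Elias gamma(936) = '000000000' + '1110101000' = 0000000001110101000 (19 bits)


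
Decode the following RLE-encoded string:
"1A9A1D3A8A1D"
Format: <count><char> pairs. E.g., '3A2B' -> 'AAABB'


Expanding each <count><char> pair:
  1A -> 'A'
  9A -> 'AAAAAAAAA'
  1D -> 'D'
  3A -> 'AAA'
  8A -> 'AAAAAAAA'
  1D -> 'D'

Decoded = AAAAAAAAAADAAAAAAAAAAAD


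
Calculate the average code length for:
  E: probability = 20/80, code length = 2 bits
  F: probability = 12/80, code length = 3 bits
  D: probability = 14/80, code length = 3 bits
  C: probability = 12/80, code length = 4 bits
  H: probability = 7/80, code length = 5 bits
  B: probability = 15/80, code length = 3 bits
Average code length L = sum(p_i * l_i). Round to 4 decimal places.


Weighted contributions p_i * l_i:
  E: (20/80) * 2 = 40/80
  F: (12/80) * 3 = 36/80
  D: (14/80) * 3 = 42/80
  C: (12/80) * 4 = 48/80
  H: (7/80) * 5 = 35/80
  B: (15/80) * 3 = 45/80
Sum = (40 + 36 + 42 + 48 + 35 + 45)/80 = 246/80

L = 246/80 = 3.0750 bits/symbol


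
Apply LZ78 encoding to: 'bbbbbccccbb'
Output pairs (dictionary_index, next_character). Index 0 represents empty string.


LZ78 encoding steps:
Dictionary: {0: ''}
Step 1: w='' (idx 0), next='b' -> output (0, 'b'), add 'b' as idx 1
Step 2: w='b' (idx 1), next='b' -> output (1, 'b'), add 'bb' as idx 2
Step 3: w='bb' (idx 2), next='c' -> output (2, 'c'), add 'bbc' as idx 3
Step 4: w='' (idx 0), next='c' -> output (0, 'c'), add 'c' as idx 4
Step 5: w='c' (idx 4), next='c' -> output (4, 'c'), add 'cc' as idx 5
Step 6: w='bb' (idx 2), end of input -> output (2, '')


Encoded: [(0, 'b'), (1, 'b'), (2, 'c'), (0, 'c'), (4, 'c'), (2, '')]


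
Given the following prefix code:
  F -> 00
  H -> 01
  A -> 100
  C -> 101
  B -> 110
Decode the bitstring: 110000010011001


Decoding step by step:
Bits 110 -> B
Bits 00 -> F
Bits 00 -> F
Bits 100 -> A
Bits 110 -> B
Bits 01 -> H


Decoded message: BFFABH


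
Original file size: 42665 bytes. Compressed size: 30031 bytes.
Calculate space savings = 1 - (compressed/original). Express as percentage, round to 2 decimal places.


ratio = compressed/original = 30031/42665 = 0.703879
savings = 1 - ratio = 1 - 0.703879 = 0.296121
as a percentage: 0.296121 * 100 = 29.61%

Space savings = 1 - 30031/42665 = 29.61%


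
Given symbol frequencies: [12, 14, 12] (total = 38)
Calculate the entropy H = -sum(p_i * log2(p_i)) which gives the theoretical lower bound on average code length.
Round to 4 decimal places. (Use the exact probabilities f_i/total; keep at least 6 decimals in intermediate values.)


Per-symbol terms -p_i * log2(p_i) with p_i = f_i/38:
  p = 12/38 = 0.315789: log2(p) = -1.662965, -p*log2(p) = 0.525147
  p = 14/38 = 0.368421: log2(p) = -1.440573, -p*log2(p) = 0.530737
  p = 12/38 = 0.315789: log2(p) = -1.662965, -p*log2(p) = 0.525147
H = 0.525147 + 0.530737 + 0.525147 = 1.581031

H = 1.581 bits/symbol


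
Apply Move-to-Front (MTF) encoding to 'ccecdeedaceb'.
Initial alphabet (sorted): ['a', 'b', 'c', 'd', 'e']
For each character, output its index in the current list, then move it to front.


MTF encoding:
'c': index 2 in ['a', 'b', 'c', 'd', 'e'] -> ['c', 'a', 'b', 'd', 'e']
'c': index 0 in ['c', 'a', 'b', 'd', 'e'] -> ['c', 'a', 'b', 'd', 'e']
'e': index 4 in ['c', 'a', 'b', 'd', 'e'] -> ['e', 'c', 'a', 'b', 'd']
'c': index 1 in ['e', 'c', 'a', 'b', 'd'] -> ['c', 'e', 'a', 'b', 'd']
'd': index 4 in ['c', 'e', 'a', 'b', 'd'] -> ['d', 'c', 'e', 'a', 'b']
'e': index 2 in ['d', 'c', 'e', 'a', 'b'] -> ['e', 'd', 'c', 'a', 'b']
'e': index 0 in ['e', 'd', 'c', 'a', 'b'] -> ['e', 'd', 'c', 'a', 'b']
'd': index 1 in ['e', 'd', 'c', 'a', 'b'] -> ['d', 'e', 'c', 'a', 'b']
'a': index 3 in ['d', 'e', 'c', 'a', 'b'] -> ['a', 'd', 'e', 'c', 'b']
'c': index 3 in ['a', 'd', 'e', 'c', 'b'] -> ['c', 'a', 'd', 'e', 'b']
'e': index 3 in ['c', 'a', 'd', 'e', 'b'] -> ['e', 'c', 'a', 'd', 'b']
'b': index 4 in ['e', 'c', 'a', 'd', 'b'] -> ['b', 'e', 'c', 'a', 'd']


Output: [2, 0, 4, 1, 4, 2, 0, 1, 3, 3, 3, 4]


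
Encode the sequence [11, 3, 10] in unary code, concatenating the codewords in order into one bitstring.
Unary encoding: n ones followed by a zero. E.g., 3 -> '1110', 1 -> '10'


Encode each number as n ones followed by a terminating 0:
  11 -> 111111111110 (12 bits)
  3 -> 1110 (4 bits)
  10 -> 11111111110 (11 bits)
Total length = 12 + 4 + 11 = 27 bits.

Unary([11, 3, 10]) = 111111111110111011111111110 (27 bits)


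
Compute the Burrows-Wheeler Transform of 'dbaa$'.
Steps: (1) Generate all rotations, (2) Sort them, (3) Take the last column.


Rotations (sorted):
  0: $dbaa -> last char: a
  1: a$dba -> last char: a
  2: aa$db -> last char: b
  3: baa$d -> last char: d
  4: dbaa$ -> last char: $


BWT = aabd$


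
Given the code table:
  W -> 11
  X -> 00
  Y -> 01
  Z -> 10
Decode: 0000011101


Decoding:
00 -> X
00 -> X
01 -> Y
11 -> W
01 -> Y


Result: XXYWY


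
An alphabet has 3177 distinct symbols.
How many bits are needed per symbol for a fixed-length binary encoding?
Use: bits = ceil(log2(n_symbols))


log2(3177) = 11.6334
Bracket: 2^11 = 2048 < 3177 <= 2^12 = 4096
So ceil(log2(3177)) = 12

bits = ceil(log2(3177)) = ceil(11.6334) = 12 bits


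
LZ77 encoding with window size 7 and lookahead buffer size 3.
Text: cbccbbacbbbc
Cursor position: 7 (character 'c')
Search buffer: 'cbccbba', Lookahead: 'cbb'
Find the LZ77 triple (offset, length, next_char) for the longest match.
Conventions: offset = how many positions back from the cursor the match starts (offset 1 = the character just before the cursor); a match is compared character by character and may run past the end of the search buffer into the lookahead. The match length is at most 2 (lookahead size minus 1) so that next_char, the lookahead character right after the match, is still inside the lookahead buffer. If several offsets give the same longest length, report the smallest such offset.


Try each offset into the search buffer:
  offset=1 (pos 6, char 'a'): match length 0
  offset=2 (pos 5, char 'b'): match length 0
  offset=3 (pos 4, char 'b'): match length 0
  offset=4 (pos 3, char 'c'): match length 2
  offset=5 (pos 2, char 'c'): match length 1
  offset=6 (pos 1, char 'b'): match length 0
  offset=7 (pos 0, char 'c'): match length 2
Longest match has length 2, found at offsets 4, 7; take the smallest, offset 4.
next_char = character at position 7 + 2 = 9 -> 'b'

Best match: offset=4, length=2 (matching 'cb' starting at position 3)
LZ77 triple: (4, 2, 'b')


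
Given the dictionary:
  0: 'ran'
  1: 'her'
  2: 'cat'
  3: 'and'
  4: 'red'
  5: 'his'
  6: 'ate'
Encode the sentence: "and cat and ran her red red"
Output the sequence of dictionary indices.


Look up each word in the dictionary:
  'and' -> 3
  'cat' -> 2
  'and' -> 3
  'ran' -> 0
  'her' -> 1
  'red' -> 4
  'red' -> 4

Encoded: [3, 2, 3, 0, 1, 4, 4]


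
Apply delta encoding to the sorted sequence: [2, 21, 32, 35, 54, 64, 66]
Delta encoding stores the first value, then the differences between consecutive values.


First value: 2
Deltas:
  21 - 2 = 19
  32 - 21 = 11
  35 - 32 = 3
  54 - 35 = 19
  64 - 54 = 10
  66 - 64 = 2


Delta encoded: [2, 19, 11, 3, 19, 10, 2]


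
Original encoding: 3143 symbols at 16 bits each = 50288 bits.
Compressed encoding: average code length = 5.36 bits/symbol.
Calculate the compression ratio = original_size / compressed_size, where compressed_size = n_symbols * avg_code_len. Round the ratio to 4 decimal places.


original_size = n_symbols * orig_bits = 3143 * 16 = 50288 bits
compressed_size = n_symbols * avg_code_len = 3143 * 5.36 = 16846.48 bits
ratio = original_size / compressed_size = 50288 / 16846.48 = 2.9851

Compression ratio = 2.9851


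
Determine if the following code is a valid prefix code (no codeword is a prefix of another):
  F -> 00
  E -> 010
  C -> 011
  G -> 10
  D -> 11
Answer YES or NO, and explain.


Checking each pair (does one codeword prefix another?):
  F='00' vs E='010': no prefix
  F='00' vs C='011': no prefix
  F='00' vs G='10': no prefix
  F='00' vs D='11': no prefix
  E='010' vs F='00': no prefix
  E='010' vs C='011': no prefix
  E='010' vs G='10': no prefix
  E='010' vs D='11': no prefix
  C='011' vs F='00': no prefix
  C='011' vs E='010': no prefix
  C='011' vs G='10': no prefix
  C='011' vs D='11': no prefix
  G='10' vs F='00': no prefix
  G='10' vs E='010': no prefix
  G='10' vs C='011': no prefix
  G='10' vs D='11': no prefix
  D='11' vs F='00': no prefix
  D='11' vs E='010': no prefix
  D='11' vs C='011': no prefix
  D='11' vs G='10': no prefix
No violation found over all pairs.

YES -- this is a valid prefix code. No codeword is a prefix of any other codeword.


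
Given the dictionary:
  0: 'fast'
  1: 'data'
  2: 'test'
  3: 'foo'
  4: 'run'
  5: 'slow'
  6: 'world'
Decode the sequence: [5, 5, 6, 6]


Look up each index in the dictionary:
  5 -> 'slow'
  5 -> 'slow'
  6 -> 'world'
  6 -> 'world'

Decoded: "slow slow world world"


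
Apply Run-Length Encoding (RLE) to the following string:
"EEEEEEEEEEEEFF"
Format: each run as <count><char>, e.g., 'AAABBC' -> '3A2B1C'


Scanning runs left to right:
  i=0: run of 'E' x 12 -> '12E'
  i=12: run of 'F' x 2 -> '2F'

RLE = 12E2F


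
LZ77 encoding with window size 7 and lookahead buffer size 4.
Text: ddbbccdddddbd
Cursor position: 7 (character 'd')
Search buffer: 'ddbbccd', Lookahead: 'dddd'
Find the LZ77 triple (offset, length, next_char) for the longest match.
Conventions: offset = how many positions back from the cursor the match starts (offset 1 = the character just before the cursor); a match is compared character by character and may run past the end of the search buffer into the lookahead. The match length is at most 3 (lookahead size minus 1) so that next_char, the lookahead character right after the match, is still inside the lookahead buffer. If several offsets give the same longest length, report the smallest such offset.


Try each offset into the search buffer:
  offset=1 (pos 6, char 'd'): match length 3
  offset=2 (pos 5, char 'c'): match length 0
  offset=3 (pos 4, char 'c'): match length 0
  offset=4 (pos 3, char 'b'): match length 0
  offset=5 (pos 2, char 'b'): match length 0
  offset=6 (pos 1, char 'd'): match length 1
  offset=7 (pos 0, char 'd'): match length 2
Longest match has length 3 at offset 1.
next_char = character at position 7 + 3 = 10 -> 'd'

Best match: offset=1, length=3 (matching 'ddd' starting at position 6)
LZ77 triple: (1, 3, 'd')


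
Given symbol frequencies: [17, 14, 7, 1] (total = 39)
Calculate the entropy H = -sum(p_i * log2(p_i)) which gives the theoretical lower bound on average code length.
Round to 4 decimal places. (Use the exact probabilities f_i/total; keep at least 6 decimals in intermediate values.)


Per-symbol terms -p_i * log2(p_i) with p_i = f_i/39:
  p = 17/39 = 0.435897: log2(p) = -1.197939, -p*log2(p) = 0.522179
  p = 14/39 = 0.358974: log2(p) = -1.478047, -p*log2(p) = 0.530581
  p = 7/39 = 0.179487: log2(p) = -2.478047, -p*log2(p) = 0.444778
  p = 1/39 = 0.025641: log2(p) = -5.285402, -p*log2(p) = 0.135523
H = 0.522179 + 0.530581 + 0.444778 + 0.135523 = 1.633061

H = 1.6331 bits/symbol


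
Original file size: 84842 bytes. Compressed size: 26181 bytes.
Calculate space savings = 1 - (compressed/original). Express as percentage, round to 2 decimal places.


ratio = compressed/original = 26181/84842 = 0.308585
savings = 1 - ratio = 1 - 0.308585 = 0.691415
as a percentage: 0.691415 * 100 = 69.14%

Space savings = 1 - 26181/84842 = 69.14%


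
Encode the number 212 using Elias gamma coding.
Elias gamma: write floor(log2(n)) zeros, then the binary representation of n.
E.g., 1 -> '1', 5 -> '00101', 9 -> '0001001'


num_bits = floor(log2(212)) + 1 = 8
leading_zeros = num_bits - 1 = 7
binary(212) = 11010100

Elias gamma(212) = '0000000' + '11010100' = 000000011010100 (15 bits)


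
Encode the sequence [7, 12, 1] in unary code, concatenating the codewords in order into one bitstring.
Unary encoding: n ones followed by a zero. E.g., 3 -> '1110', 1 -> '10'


Encode each number as n ones followed by a terminating 0:
  7 -> 11111110 (8 bits)
  12 -> 1111111111110 (13 bits)
  1 -> 10 (2 bits)
Total length = 8 + 13 + 2 = 23 bits.

Unary([7, 12, 1]) = 11111110111111111111010 (23 bits)


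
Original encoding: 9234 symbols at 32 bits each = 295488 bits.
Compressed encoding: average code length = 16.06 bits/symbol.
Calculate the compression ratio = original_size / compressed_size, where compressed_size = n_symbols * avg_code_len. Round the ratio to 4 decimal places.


original_size = n_symbols * orig_bits = 9234 * 32 = 295488 bits
compressed_size = n_symbols * avg_code_len = 9234 * 16.06 = 148298.04 bits
ratio = original_size / compressed_size = 295488 / 148298.04 = 1.9925

Compression ratio = 1.9925


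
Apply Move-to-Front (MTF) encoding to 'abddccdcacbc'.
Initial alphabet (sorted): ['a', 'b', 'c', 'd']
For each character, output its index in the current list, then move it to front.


MTF encoding:
'a': index 0 in ['a', 'b', 'c', 'd'] -> ['a', 'b', 'c', 'd']
'b': index 1 in ['a', 'b', 'c', 'd'] -> ['b', 'a', 'c', 'd']
'd': index 3 in ['b', 'a', 'c', 'd'] -> ['d', 'b', 'a', 'c']
'd': index 0 in ['d', 'b', 'a', 'c'] -> ['d', 'b', 'a', 'c']
'c': index 3 in ['d', 'b', 'a', 'c'] -> ['c', 'd', 'b', 'a']
'c': index 0 in ['c', 'd', 'b', 'a'] -> ['c', 'd', 'b', 'a']
'd': index 1 in ['c', 'd', 'b', 'a'] -> ['d', 'c', 'b', 'a']
'c': index 1 in ['d', 'c', 'b', 'a'] -> ['c', 'd', 'b', 'a']
'a': index 3 in ['c', 'd', 'b', 'a'] -> ['a', 'c', 'd', 'b']
'c': index 1 in ['a', 'c', 'd', 'b'] -> ['c', 'a', 'd', 'b']
'b': index 3 in ['c', 'a', 'd', 'b'] -> ['b', 'c', 'a', 'd']
'c': index 1 in ['b', 'c', 'a', 'd'] -> ['c', 'b', 'a', 'd']


Output: [0, 1, 3, 0, 3, 0, 1, 1, 3, 1, 3, 1]


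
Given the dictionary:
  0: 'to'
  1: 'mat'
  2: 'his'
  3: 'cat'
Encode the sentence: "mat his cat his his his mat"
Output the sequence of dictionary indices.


Look up each word in the dictionary:
  'mat' -> 1
  'his' -> 2
  'cat' -> 3
  'his' -> 2
  'his' -> 2
  'his' -> 2
  'mat' -> 1

Encoded: [1, 2, 3, 2, 2, 2, 1]


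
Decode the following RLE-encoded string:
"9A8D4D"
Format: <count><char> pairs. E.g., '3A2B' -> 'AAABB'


Expanding each <count><char> pair:
  9A -> 'AAAAAAAAA'
  8D -> 'DDDDDDDD'
  4D -> 'DDDD'

Decoded = AAAAAAAAADDDDDDDDDDDD


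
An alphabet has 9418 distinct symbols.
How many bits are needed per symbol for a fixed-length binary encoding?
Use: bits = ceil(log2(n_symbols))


log2(9418) = 13.2012
Bracket: 2^13 = 8192 < 9418 <= 2^14 = 16384
So ceil(log2(9418)) = 14

bits = ceil(log2(9418)) = ceil(13.2012) = 14 bits


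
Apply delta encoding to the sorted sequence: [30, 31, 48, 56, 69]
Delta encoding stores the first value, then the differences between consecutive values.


First value: 30
Deltas:
  31 - 30 = 1
  48 - 31 = 17
  56 - 48 = 8
  69 - 56 = 13


Delta encoded: [30, 1, 17, 8, 13]


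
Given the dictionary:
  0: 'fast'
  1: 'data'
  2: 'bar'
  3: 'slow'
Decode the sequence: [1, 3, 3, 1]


Look up each index in the dictionary:
  1 -> 'data'
  3 -> 'slow'
  3 -> 'slow'
  1 -> 'data'

Decoded: "data slow slow data"


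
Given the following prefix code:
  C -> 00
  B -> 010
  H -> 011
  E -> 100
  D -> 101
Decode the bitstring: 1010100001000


Decoding step by step:
Bits 101 -> D
Bits 010 -> B
Bits 00 -> C
Bits 010 -> B
Bits 00 -> C


Decoded message: DBCBC


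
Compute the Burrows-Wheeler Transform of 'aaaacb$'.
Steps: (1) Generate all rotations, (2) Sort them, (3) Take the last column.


Rotations (sorted):
  0: $aaaacb -> last char: b
  1: aaaacb$ -> last char: $
  2: aaacb$a -> last char: a
  3: aacb$aa -> last char: a
  4: acb$aaa -> last char: a
  5: b$aaaac -> last char: c
  6: cb$aaaa -> last char: a


BWT = b$aaaca


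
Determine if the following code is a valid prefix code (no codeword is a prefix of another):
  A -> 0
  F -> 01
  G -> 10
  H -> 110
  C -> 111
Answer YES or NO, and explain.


Checking each pair (does one codeword prefix another?):
  A='0' vs F='01': prefix -- VIOLATION

NO -- this is NOT a valid prefix code. A (0) is a prefix of F (01).


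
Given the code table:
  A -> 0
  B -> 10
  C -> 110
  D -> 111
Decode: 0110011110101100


Decoding:
0 -> A
110 -> C
0 -> A
111 -> D
10 -> B
10 -> B
110 -> C
0 -> A


Result: ACADBBCA


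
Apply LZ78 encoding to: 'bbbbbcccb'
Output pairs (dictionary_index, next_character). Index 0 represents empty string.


LZ78 encoding steps:
Dictionary: {0: ''}
Step 1: w='' (idx 0), next='b' -> output (0, 'b'), add 'b' as idx 1
Step 2: w='b' (idx 1), next='b' -> output (1, 'b'), add 'bb' as idx 2
Step 3: w='bb' (idx 2), next='c' -> output (2, 'c'), add 'bbc' as idx 3
Step 4: w='' (idx 0), next='c' -> output (0, 'c'), add 'c' as idx 4
Step 5: w='c' (idx 4), next='b' -> output (4, 'b'), add 'cb' as idx 5


Encoded: [(0, 'b'), (1, 'b'), (2, 'c'), (0, 'c'), (4, 'b')]


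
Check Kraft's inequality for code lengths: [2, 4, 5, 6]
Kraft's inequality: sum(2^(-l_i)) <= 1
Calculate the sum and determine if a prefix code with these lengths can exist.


Sum = 2^(-2) + 2^(-4) + 2^(-5) + 2^(-6)
    = 0.25 + 0.0625 + 0.03125 + 0.015625
    = 23/64 = 0.359375
Since 0.359375 <= 1, Kraft's inequality IS satisfied.
A prefix code with these lengths CAN exist.

Kraft sum = 0.359375. Satisfied.


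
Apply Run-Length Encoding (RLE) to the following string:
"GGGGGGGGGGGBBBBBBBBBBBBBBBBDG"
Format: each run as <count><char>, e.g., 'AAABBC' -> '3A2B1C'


Scanning runs left to right:
  i=0: run of 'G' x 11 -> '11G'
  i=11: run of 'B' x 16 -> '16B'
  i=27: run of 'D' x 1 -> '1D'
  i=28: run of 'G' x 1 -> '1G'

RLE = 11G16B1D1G


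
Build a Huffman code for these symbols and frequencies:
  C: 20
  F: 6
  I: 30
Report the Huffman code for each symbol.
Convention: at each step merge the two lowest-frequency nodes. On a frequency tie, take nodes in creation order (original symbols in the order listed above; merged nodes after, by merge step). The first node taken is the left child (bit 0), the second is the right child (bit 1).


Huffman tree construction:
Step 1: Merge F(6) + C(20) = 26
Step 2: Merge (F+C)(26) + I(30) = 56
Read each symbol's code off the tree from the root (left child = 0, right child = 1).

Codes:
  C: 01 (length 2)
  F: 00 (length 2)
  I: 1 (length 1)
Average code length: 82/56 = 1.4643 bits/symbol


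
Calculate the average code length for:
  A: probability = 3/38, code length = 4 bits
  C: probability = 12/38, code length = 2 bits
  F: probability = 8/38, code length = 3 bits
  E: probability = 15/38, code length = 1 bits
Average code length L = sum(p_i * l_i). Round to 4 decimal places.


Weighted contributions p_i * l_i:
  A: (3/38) * 4 = 12/38
  C: (12/38) * 2 = 24/38
  F: (8/38) * 3 = 24/38
  E: (15/38) * 1 = 15/38
Sum = (12 + 24 + 24 + 15)/38 = 75/38

L = 75/38 = 1.9737 bits/symbol
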